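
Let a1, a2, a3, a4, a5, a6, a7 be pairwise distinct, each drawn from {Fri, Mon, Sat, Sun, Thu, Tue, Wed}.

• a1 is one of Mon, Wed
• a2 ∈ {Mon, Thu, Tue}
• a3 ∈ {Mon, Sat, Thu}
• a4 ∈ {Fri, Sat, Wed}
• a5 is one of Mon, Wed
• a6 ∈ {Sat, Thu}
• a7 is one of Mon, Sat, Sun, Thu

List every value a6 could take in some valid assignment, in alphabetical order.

Sat, Thu

The 7 variables together cover exactly {Fri, Mon, Sat, Sun, Thu, Tue, Wed} — 7 values for 7 variables — and Fri appears only in a4's list, so a4 = Fri.
Among the 6 still-open variables, Sun fits only a7 (and all 6 values in {Mon, Sat, Sun, Thu, Tue, Wed} must be used), so a7 = Sun.
The 5 still-open variables draw from only 5 values {Mon, Sat, Thu, Tue, Wed}, so each is used; only a2 can be Tue, hence a2 = Tue.
The 2 variables a1 and a5 are confined to {Mon, Wed}, which locks those values in; drop them from a3.
No further eliminations apply; a6 can still be any of Sat, Thu.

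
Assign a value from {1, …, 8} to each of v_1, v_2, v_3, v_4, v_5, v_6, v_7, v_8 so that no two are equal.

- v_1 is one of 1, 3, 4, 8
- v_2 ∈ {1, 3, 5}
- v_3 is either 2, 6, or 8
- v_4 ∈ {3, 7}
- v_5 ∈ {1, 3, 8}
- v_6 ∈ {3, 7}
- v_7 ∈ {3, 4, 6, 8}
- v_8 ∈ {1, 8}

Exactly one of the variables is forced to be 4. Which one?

Among the 8 variables, 2 fits only v_3 (and all 8 values in {1, 2, 3, 4, 5, 6, 7, 8} must be used), so v_3 = 2.
Among the 7 still-open variables, 5 fits only v_2 (and all 7 values in {1, 3, 4, 5, 6, 7, 8} must be used), so v_2 = 5.
Among the 6 still-open variables, 6 fits only v_7 (and all 6 values in {1, 3, 4, 6, 7, 8} must be used), so v_7 = 6.
Among the 5 still-open variables, 4 fits only v_1 (and all 5 values in {1, 3, 4, 7, 8} must be used), so v_1 = 4.

v_1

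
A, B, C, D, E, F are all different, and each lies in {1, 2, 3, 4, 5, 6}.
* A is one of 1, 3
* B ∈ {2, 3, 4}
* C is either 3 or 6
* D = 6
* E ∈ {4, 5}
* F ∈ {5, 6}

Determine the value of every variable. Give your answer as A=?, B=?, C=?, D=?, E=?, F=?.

D must be 6 (only option left). Eliminate 6 elsewhere: C, F.
F's domain is down to {5}, so F = 5. Remove 5 from E.
C's domain is down to {3}, so C = 3. Remove 3 from A, B.
E must be 4 (only option left). Strike 4 from B.
A's domain is down to {1}, so A = 1.
B must be 2 (only option left).

A=1, B=2, C=3, D=6, E=4, F=5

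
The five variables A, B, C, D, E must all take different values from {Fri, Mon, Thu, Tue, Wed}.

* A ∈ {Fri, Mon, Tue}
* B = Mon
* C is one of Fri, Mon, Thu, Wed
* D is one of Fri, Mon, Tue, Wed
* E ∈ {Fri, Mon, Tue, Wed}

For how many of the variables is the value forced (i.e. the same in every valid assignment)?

B's domain is down to {Mon}, so B = Mon. Remove Mon from A, C, D, E.
Among the 4 still-open variables, Thu fits only C (and all 4 values in {Fri, Thu, Tue, Wed} must be used), so C = Thu.
Determined: B=Mon, C=Thu. The other variables each still have more than one consistent value. That makes 2.

2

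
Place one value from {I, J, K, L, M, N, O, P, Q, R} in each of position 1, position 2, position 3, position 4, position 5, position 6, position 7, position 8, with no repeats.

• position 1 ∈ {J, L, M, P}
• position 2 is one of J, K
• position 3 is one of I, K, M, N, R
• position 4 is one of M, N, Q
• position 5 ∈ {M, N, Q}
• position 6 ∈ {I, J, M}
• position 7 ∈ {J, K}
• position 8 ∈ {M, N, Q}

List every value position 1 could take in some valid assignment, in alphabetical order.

position 2 and position 7 share exactly the 2 values {J, K}; by pigeonhole those values go to them, so strike J, K from position 1, position 3, position 6.
position 4, position 5, position 8 share exactly the 3 values {M, N, Q}; by pigeonhole those values go to them, so strike M, N, Q from position 1, position 3, position 6.
That leaves position 6 = I. So position 3 can't be I.
position 3 has just one choice, so position 3 = R.
No further eliminations apply; position 1 can still be any of L, P.

L, P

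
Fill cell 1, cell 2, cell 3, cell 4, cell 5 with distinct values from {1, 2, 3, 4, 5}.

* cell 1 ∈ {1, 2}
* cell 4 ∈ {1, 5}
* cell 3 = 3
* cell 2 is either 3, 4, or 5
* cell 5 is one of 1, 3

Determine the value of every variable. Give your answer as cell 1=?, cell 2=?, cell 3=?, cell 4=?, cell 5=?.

cell 1=2, cell 2=4, cell 3=3, cell 4=5, cell 5=1

cell 3 must be 3 (only option left). So cell 2, cell 5 can't be 3.
cell 5 must be 1 (only option left). Strike 1 from cell 1, cell 4.
cell 1's domain is down to {2}, so cell 1 = 2.
cell 4 must be 5 (only option left). So cell 2 can't be 5.
cell 2 must be 4 (only option left).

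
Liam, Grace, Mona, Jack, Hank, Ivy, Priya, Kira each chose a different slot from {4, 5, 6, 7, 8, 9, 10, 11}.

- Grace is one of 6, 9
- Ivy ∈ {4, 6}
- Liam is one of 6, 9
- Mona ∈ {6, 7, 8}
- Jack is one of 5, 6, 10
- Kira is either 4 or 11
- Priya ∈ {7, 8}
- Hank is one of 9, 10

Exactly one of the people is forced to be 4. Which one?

Ivy

The 8 variables draw from only 8 values {4, 5, 6, 7, 8, 9, 10, 11}, so each is used; only Jack can be 5, hence Jack = 5.
The 7 still-open variables together cover exactly {4, 6, 7, 8, 9, 10, 11} — 7 values for 7 variables — and 10 appears only in Hank's list, so Hank = 10.
The 6 still-open variables together cover exactly {4, 6, 7, 8, 9, 11} — 6 values for 6 variables — and 11 appears only in Kira's list, so Kira = 11.
Among the 5 still-open variables, 4 fits only Ivy (and all 5 values in {4, 6, 7, 8, 9} must be used), so Ivy = 4.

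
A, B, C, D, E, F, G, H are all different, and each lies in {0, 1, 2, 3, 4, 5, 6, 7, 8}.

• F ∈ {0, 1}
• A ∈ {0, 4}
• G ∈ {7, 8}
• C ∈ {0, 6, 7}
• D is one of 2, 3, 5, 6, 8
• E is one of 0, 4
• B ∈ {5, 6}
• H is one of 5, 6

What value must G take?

A and E between them cover only {0, 4} — a naked pair. Remove those values from C, F.
F must be 1 (only option left).
The 2 variables B and H are confined to {5, 6}, which locks those values in; drop them from C, D.
That leaves C = 7. Remove 7 from G.
So G = 8.

8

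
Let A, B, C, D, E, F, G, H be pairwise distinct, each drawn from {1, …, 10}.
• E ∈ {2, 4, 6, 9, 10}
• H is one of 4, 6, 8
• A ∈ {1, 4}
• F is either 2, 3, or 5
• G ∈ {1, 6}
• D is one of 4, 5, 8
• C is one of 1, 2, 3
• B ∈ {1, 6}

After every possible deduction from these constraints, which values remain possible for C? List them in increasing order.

B and G share exactly the 2 values {1, 6}; by pigeonhole those values go to them, so strike 1, 6 from A, C, E, H.
A's domain is down to {4}, so A = 4. Eliminate 4 elsewhere: D, E, H.
H has just one choice, so H = 8. Eliminate 8 elsewhere: D.
D must be 5 (only option left). Remove 5 from F.
C and F share exactly the 2 values {2, 3}; by pigeonhole those values go to them, so strike 2, 3 from E.
No further eliminations apply; C can still be any of 2, 3.

2, 3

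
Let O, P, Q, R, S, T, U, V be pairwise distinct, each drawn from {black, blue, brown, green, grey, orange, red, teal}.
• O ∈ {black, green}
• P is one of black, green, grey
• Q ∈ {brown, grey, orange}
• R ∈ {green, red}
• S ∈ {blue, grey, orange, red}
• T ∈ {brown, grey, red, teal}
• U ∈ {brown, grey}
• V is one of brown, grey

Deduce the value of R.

Among the 8 variables, blue fits only S (and all 8 values in {black, blue, brown, green, grey, orange, red, teal} must be used), so S = blue.
The 7 still-open variables together cover exactly {black, brown, green, grey, orange, red, teal} — 7 values for 7 variables — and orange appears only in Q's list, so Q = orange.
Among the 6 still-open variables, teal fits only T (and all 6 values in {black, brown, green, grey, red, teal} must be used), so T = teal.
Among the 5 still-open variables, red fits only R (and all 5 values in {black, brown, green, grey, red} must be used), so R = red.

red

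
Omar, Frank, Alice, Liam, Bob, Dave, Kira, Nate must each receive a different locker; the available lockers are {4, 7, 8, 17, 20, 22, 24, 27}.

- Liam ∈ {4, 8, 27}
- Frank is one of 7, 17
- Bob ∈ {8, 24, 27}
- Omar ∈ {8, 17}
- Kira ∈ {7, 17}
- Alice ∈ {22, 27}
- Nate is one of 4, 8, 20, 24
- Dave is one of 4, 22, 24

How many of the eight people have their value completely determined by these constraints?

2

Among the 8 variables, 20 fits only Nate (and all 8 values in {4, 7, 8, 17, 20, 22, 24, 27} must be used), so Nate = 20.
Frank and Kira share exactly the 2 values {7, 17}; by pigeonhole those values go to them, so strike 7, 17 from Omar.
That leaves Omar = 8. Eliminate 8 elsewhere: Liam, Bob.
Determined: Omar=8, Nate=20. The other people each still have more than one consistent value. That makes 2.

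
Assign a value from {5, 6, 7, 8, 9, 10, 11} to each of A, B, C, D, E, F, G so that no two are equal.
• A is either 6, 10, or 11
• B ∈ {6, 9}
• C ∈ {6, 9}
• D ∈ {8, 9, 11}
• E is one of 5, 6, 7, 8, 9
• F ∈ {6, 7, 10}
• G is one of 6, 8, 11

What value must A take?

Among the 7 variables, 5 fits only E (and all 7 values in {5, 6, 7, 8, 9, 10, 11} must be used), so E = 5.
The 6 still-open variables together cover exactly {6, 7, 8, 9, 10, 11} — 6 values for 6 variables — and 7 appears only in F's list, so F = 7.
Among the 5 still-open variables, 10 fits only A (and all 5 values in {6, 8, 9, 10, 11} must be used), so A = 10.

10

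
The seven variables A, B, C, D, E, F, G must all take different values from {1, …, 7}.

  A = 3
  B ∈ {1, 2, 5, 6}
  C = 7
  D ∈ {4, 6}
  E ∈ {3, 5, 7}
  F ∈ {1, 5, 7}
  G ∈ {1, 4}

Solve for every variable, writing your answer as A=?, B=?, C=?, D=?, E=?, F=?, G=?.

A=3, B=2, C=7, D=6, E=5, F=1, G=4

A's domain is down to {3}, so A = 3. So E can't be 3.
C must be 7 (only option left). Remove 7 from E, F.
That leaves E = 5. Remove 5 from B, F.
F's domain is down to {1}, so F = 1. Strike 1 from B, G.
G must be 4 (only option left). Strike 4 from D.
D must be 6 (only option left). Eliminate 6 elsewhere: B.
B has just one choice, so B = 2.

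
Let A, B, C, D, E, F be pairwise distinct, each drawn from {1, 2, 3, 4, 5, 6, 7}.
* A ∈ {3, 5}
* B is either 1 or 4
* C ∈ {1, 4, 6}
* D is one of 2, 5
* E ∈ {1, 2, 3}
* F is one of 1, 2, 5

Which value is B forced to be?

Among the 6 variables, 6 fits only C (and all 6 values in {1, 2, 3, 4, 5, 6} must be used), so C = 6.
The 5 still-open variables draw from only 5 values {1, 2, 3, 4, 5}, so each is used; only B can be 4, hence B = 4.

4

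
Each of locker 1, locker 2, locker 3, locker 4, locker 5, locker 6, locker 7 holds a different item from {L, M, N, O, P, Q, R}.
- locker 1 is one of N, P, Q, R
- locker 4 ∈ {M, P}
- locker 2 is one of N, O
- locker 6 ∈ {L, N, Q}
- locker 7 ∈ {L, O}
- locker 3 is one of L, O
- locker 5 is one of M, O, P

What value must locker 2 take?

N

The 7 variables draw from only 7 values {L, M, N, O, P, Q, R}, so each is used; only locker 1 can be R, hence locker 1 = R.
Among the 6 still-open variables, Q fits only locker 6 (and all 6 values in {L, M, N, O, P, Q} must be used), so locker 6 = Q.
The 5 still-open variables draw from only 5 values {L, M, N, O, P}, so each is used; only locker 2 can be N, hence locker 2 = N.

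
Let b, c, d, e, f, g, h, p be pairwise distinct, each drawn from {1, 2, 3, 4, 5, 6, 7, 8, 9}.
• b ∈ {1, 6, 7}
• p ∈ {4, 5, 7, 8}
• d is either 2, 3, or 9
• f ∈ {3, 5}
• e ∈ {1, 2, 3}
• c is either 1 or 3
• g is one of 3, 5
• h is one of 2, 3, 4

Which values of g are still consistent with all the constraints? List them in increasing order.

3, 5

The 2 variables f and g are confined to {3, 5}, which locks those values in; drop them from c, d, e, h, p.
c's domain is down to {1}, so c = 1. Strike 1 from b, e.
e has just one choice, so e = 2. Strike 2 from d, h.
h must be 4 (only option left). Remove 4 from p.
d must be 9 (only option left).
No further eliminations apply; g can still be any of 3, 5.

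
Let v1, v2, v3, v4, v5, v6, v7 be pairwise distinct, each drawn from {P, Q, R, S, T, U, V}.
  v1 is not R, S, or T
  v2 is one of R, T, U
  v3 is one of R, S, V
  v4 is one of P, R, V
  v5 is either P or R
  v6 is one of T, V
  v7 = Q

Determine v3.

v7's domain is down to {Q}, so v7 = Q. Remove Q from v1.
Among the 6 still-open variables, S fits only v3 (and all 6 values in {P, R, S, T, U, V} must be used), so v3 = S.

S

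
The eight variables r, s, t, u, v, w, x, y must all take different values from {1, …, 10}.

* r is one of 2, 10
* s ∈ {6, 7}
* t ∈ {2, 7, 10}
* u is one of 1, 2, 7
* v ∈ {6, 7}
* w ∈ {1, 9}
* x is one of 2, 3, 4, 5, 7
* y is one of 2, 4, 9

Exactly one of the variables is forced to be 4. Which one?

y

s and v share exactly the 2 values {6, 7}; by pigeonhole those values go to them, so strike 6, 7 from t, u, x.
r and t share exactly the 2 values {2, 10}; by pigeonhole those values go to them, so strike 2, 10 from u, x, y.
u has just one choice, so u = 1. So w can't be 1.
w must be 9 (only option left). So y can't be 9.
So 4 goes to y.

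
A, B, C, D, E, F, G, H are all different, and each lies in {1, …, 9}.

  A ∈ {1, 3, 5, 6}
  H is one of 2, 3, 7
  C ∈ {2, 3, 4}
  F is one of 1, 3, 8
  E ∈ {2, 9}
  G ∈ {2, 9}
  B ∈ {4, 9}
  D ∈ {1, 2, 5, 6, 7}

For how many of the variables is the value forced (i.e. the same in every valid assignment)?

E and G between them cover only {2, 9} — a naked pair. Remove those values from B, C, D, H.
That leaves B = 4. So C can't be 4.
C's domain is down to {3}, so C = 3. Strike 3 from A, F, H.
That leaves H = 7. Remove 7 from D.
Determined: B=4, C=3, H=7. The other variables each still have more than one consistent value. That makes 3.

3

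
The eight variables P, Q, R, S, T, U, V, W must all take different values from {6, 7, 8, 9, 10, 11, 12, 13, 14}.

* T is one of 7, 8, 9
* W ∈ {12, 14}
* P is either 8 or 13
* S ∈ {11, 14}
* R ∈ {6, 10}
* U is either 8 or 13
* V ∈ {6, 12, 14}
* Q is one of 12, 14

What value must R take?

The 2 variables P and U are confined to {8, 13}, which locks those values in; drop them from T.
Q and W between them cover only {12, 14} — a naked pair. Remove those values from S, V.
S must be 11 (only option left).
V's domain is down to {6}, so V = 6. Strike 6 from R.
So R = 10.

10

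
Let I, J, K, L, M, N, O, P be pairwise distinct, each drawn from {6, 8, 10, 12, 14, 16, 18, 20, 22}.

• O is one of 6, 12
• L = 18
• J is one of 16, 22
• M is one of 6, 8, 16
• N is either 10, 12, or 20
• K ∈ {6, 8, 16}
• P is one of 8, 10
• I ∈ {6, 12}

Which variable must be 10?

P

L has just one choice, so L = 18.
Among the 7 still-open variables, 20 fits only N (and all 7 values in {6, 8, 10, 12, 16, 20, 22} must be used), so N = 20.
Among the 6 still-open variables, 10 fits only P (and all 6 values in {6, 8, 10, 12, 16, 22} must be used), so P = 10.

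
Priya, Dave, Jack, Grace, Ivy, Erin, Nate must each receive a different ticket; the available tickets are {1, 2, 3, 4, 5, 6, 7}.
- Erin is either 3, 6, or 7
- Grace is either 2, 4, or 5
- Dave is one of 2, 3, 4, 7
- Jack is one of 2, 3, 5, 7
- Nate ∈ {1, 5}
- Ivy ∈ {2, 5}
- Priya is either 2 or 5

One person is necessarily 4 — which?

The 7 variables together cover exactly {1, 2, 3, 4, 5, 6, 7} — 7 values for 7 variables — and 1 appears only in Nate's list, so Nate = 1.
The 6 still-open variables together cover exactly {2, 3, 4, 5, 6, 7} — 6 values for 6 variables — and 6 appears only in Erin's list, so Erin = 6.
The 2 variables Priya and Ivy are confined to {2, 5}, which locks those values in; drop them from Dave, Jack, Grace.
So 4 goes to Grace.

Grace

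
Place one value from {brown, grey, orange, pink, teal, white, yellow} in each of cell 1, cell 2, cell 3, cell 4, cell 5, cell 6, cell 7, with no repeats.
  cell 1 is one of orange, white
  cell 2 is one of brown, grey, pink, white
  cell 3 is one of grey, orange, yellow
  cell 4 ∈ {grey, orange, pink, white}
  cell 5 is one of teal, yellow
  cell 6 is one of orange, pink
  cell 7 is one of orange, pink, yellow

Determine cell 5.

teal

The 7 variables together cover exactly {brown, grey, orange, pink, teal, white, yellow} — 7 values for 7 variables — and brown appears only in cell 2's list, so cell 2 = brown.
Among the 6 still-open variables, teal fits only cell 5 (and all 6 values in {grey, orange, pink, teal, white, yellow} must be used), so cell 5 = teal.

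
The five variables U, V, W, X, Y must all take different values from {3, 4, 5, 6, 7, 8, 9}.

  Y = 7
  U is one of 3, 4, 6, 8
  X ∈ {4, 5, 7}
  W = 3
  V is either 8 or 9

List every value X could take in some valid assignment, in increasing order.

4, 5

W has just one choice, so W = 3. Strike 3 from U.
Y must be 7 (only option left). Strike 7 from X.
No further eliminations apply; X can still be any of 4, 5.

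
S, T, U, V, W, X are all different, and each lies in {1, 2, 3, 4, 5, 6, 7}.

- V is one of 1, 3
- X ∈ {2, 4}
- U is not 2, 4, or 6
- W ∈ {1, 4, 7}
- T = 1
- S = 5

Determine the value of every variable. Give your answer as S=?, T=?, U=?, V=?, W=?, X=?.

S=5, T=1, U=7, V=3, W=4, X=2

S has just one choice, so S = 5. Eliminate 5 elsewhere: U.
That leaves T = 1. Eliminate 1 elsewhere: U, V, W.
V's domain is down to {3}, so V = 3. Remove 3 from U.
U must be 7 (only option left). Strike 7 from W.
That leaves W = 4. Eliminate 4 elsewhere: X.
X's domain is down to {2}, so X = 2.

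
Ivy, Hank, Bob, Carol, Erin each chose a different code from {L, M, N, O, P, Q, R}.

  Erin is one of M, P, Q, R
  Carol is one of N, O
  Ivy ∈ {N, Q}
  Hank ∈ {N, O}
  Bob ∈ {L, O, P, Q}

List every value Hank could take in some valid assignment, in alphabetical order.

N, O

Hank and Carol share exactly the 2 values {N, O}; by pigeonhole those values go to them, so strike N, O from Ivy, Bob.
Ivy must be Q (only option left). So Bob, Erin can't be Q.
No further eliminations apply; Hank can still be any of N, O.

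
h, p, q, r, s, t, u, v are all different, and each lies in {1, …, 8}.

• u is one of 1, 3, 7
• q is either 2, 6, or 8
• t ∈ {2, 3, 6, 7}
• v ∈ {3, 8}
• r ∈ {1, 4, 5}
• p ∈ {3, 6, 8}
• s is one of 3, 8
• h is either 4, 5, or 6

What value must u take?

The 2 variables s and v are confined to {3, 8}, which locks those values in; drop them from p, q, t, u.
p has just one choice, so p = 6. Strike 6 from h, q, t.
q's domain is down to {2}, so q = 2. So t can't be 2.
t's domain is down to {7}, so t = 7. Eliminate 7 elsewhere: u.
So u = 1.

1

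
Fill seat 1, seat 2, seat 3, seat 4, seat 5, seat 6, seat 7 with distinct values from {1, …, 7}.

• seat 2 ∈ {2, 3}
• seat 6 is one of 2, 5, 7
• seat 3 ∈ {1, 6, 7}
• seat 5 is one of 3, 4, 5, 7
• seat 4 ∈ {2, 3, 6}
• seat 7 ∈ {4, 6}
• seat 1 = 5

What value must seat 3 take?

1

seat 1 has just one choice, so seat 1 = 5. Strike 5 from seat 5, seat 6.
The 6 still-open variables together cover exactly {1, 2, 3, 4, 6, 7} — 6 values for 6 variables — and 1 appears only in seat 3's list, so seat 3 = 1.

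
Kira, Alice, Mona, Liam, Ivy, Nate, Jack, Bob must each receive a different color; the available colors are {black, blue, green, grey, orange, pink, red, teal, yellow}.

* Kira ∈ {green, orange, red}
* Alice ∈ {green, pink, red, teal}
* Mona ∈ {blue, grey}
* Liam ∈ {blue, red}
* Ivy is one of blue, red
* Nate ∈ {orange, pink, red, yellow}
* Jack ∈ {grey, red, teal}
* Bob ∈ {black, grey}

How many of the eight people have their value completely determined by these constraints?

Liam and Ivy share exactly the 2 values {blue, red}; by pigeonhole those values go to them, so strike blue, red from Kira, Alice, Mona, Nate, Jack.
Mona must be grey (only option left). Remove grey from Jack, Bob.
Jack must be teal (only option left). Eliminate teal elsewhere: Alice.
That leaves Bob = black.
Determined: Mona=grey, Jack=teal, Bob=black. The other people each still have more than one consistent value. That makes 3.

3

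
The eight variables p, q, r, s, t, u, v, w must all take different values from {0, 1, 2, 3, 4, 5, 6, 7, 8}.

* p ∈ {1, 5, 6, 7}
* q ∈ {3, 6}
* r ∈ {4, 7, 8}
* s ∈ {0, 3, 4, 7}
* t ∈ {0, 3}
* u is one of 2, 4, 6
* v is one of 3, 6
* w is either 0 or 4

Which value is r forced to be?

8

q and v between them cover only {3, 6} — a naked pair. Remove those values from p, s, t, u.
t must be 0 (only option left). Eliminate 0 elsewhere: s, w.
w's domain is down to {4}, so w = 4. Remove 4 from r, s, u.
s must be 7 (only option left). So p, r can't be 7.
So r = 8.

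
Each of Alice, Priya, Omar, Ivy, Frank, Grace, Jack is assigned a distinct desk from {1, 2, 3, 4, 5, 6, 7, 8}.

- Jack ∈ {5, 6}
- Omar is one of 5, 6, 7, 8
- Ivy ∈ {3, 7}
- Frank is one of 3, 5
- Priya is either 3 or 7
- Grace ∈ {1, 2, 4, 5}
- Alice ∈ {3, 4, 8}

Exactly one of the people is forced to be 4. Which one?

The 2 variables Priya and Ivy are confined to {3, 7}, which locks those values in; drop them from Alice, Omar, Frank.
That leaves Frank = 5. Remove 5 from Omar, Grace, Jack.
Jack has just one choice, so Jack = 6. Eliminate 6 elsewhere: Omar.
Omar's domain is down to {8}, so Omar = 8. Strike 8 from Alice.
So 4 goes to Alice.

Alice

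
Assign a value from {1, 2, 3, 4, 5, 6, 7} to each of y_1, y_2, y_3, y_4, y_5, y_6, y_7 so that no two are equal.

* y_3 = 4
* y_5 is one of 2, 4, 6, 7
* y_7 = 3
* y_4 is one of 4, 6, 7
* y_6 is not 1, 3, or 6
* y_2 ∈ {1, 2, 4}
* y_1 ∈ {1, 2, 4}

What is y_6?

5

y_3 has just one choice, so y_3 = 4. So y_1, y_2, y_4, y_5, y_6 can't be 4.
y_7 has just one choice, so y_7 = 3.
The 5 still-open variables together cover exactly {1, 2, 5, 6, 7} — 5 values for 5 variables — and 5 appears only in y_6's list, so y_6 = 5.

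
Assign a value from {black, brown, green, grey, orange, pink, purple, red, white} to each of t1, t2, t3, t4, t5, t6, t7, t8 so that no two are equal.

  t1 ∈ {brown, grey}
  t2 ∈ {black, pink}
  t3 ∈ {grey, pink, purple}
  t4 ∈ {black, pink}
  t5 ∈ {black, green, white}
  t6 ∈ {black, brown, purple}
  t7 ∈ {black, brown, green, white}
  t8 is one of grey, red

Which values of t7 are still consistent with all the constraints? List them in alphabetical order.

green, white

The 8 variables together cover exactly {black, brown, green, grey, pink, purple, red, white} — 8 values for 8 variables — and red appears only in t8's list, so t8 = red.
The 2 variables t2 and t4 are confined to {black, pink}, which locks those values in; drop them from t3, t5, t6, t7.
t1, t3, t6 between them cover only {brown, grey, purple} — a naked triple. Remove those values from t7.
No further eliminations apply; t7 can still be any of green, white.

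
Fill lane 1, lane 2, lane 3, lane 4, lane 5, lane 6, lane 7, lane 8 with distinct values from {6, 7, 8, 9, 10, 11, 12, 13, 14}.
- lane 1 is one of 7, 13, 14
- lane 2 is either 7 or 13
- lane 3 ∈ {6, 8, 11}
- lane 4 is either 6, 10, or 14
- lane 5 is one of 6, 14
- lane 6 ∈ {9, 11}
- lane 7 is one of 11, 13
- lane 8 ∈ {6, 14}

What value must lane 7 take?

Among the 8 variables, 8 fits only lane 3 (and all 8 values in {6, 7, 8, 9, 10, 11, 13, 14} must be used), so lane 3 = 8.
The 7 still-open variables together cover exactly {6, 7, 9, 10, 11, 13, 14} — 7 values for 7 variables — and 9 appears only in lane 6's list, so lane 6 = 9.
Among the 6 still-open variables, 10 fits only lane 4 (and all 6 values in {6, 7, 10, 11, 13, 14} must be used), so lane 4 = 10.
The 5 still-open variables together cover exactly {6, 7, 11, 13, 14} — 5 values for 5 variables — and 11 appears only in lane 7's list, so lane 7 = 11.

11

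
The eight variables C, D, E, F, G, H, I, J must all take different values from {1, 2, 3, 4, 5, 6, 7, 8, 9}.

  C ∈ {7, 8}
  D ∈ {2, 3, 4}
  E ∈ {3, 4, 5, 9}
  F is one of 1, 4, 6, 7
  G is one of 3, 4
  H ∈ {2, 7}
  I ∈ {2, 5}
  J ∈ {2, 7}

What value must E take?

9

H and J between them cover only {2, 7} — a naked pair. Remove those values from C, D, F, I.
C's domain is down to {8}, so C = 8.
That leaves I = 5. Remove 5 from E.
The 2 variables D and G are confined to {3, 4}, which locks those values in; drop them from E, F.
So E = 9.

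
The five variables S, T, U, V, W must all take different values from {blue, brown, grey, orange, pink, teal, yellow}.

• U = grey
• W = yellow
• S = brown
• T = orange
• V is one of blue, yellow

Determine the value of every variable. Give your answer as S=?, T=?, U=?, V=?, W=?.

S=brown, T=orange, U=grey, V=blue, W=yellow

S has just one choice, so S = brown.
That leaves T = orange.
That leaves U = grey.
That leaves W = yellow. Strike yellow from V.
V has just one choice, so V = blue.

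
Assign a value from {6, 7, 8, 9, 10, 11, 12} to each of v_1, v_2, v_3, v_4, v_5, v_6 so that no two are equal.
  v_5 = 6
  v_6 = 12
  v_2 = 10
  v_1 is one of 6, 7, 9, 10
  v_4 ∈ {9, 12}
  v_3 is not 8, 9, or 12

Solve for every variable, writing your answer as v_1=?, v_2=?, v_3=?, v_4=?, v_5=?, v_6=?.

v_2's domain is down to {10}, so v_2 = 10. So v_1, v_3 can't be 10.
v_5 has just one choice, so v_5 = 6. Strike 6 from v_1, v_3.
v_6's domain is down to {12}, so v_6 = 12. Strike 12 from v_4.
That leaves v_4 = 9. Eliminate 9 elsewhere: v_1.
v_1's domain is down to {7}, so v_1 = 7. Strike 7 from v_3.
v_3 has just one choice, so v_3 = 11.

v_1=7, v_2=10, v_3=11, v_4=9, v_5=6, v_6=12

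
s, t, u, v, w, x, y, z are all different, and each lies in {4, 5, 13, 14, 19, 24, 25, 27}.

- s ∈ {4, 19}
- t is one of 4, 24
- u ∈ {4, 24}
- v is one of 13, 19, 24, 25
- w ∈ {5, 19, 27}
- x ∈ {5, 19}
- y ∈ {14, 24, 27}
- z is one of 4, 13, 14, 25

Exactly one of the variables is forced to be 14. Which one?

t and u between them cover only {4, 24} — a naked pair. Remove those values from s, v, y, z.
That leaves s = 19. Strike 19 from v, w, x.
x must be 5 (only option left). Strike 5 from w.
w has just one choice, so w = 27. Eliminate 27 elsewhere: y.
So 14 goes to y.

y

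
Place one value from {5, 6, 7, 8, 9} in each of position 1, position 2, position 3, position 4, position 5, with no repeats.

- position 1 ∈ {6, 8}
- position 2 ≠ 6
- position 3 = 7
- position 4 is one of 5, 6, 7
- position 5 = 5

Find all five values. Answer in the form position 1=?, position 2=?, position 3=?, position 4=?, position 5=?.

position 3 must be 7 (only option left). Eliminate 7 elsewhere: position 2, position 4.
position 5's domain is down to {5}, so position 5 = 5. Eliminate 5 elsewhere: position 2, position 4.
position 4 must be 6 (only option left). Remove 6 from position 1.
position 1 has just one choice, so position 1 = 8. Eliminate 8 elsewhere: position 2.
position 2's domain is down to {9}, so position 2 = 9.

position 1=8, position 2=9, position 3=7, position 4=6, position 5=5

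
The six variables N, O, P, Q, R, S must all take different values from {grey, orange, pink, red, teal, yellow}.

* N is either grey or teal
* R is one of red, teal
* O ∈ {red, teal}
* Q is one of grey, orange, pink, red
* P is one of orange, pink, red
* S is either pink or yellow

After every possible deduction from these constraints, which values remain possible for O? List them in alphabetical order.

The 6 variables together cover exactly {grey, orange, pink, red, teal, yellow} — 6 values for 6 variables — and yellow appears only in S's list, so S = yellow.
O and R between them cover only {red, teal} — a naked pair. Remove those values from N, P, Q.
That leaves N = grey. Remove grey from Q.
No further eliminations apply; O can still be any of red, teal.

red, teal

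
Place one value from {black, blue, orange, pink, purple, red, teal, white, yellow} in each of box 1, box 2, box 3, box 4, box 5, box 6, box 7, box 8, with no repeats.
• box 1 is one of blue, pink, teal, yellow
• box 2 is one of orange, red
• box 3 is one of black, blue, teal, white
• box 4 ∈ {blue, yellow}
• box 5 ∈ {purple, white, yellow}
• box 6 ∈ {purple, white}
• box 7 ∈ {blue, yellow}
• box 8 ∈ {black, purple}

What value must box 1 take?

pink

The 2 variables box 4 and box 7 are confined to {blue, yellow}, which locks those values in; drop them from box 1, box 3, box 5.
box 5 and box 6 share exactly the 2 values {purple, white}; by pigeonhole those values go to them, so strike purple, white from box 3, box 8.
That leaves box 8 = black. Remove black from box 3.
box 3 must be teal (only option left). So box 1 can't be teal.
So box 1 = pink.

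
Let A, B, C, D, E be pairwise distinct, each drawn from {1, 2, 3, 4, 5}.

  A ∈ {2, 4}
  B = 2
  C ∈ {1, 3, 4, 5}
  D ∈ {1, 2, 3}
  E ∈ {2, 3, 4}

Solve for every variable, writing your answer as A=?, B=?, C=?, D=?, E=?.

A=4, B=2, C=5, D=1, E=3

B has just one choice, so B = 2. Remove 2 from A, D, E.
A's domain is down to {4}, so A = 4. Strike 4 from C, E.
That leaves E = 3. Remove 3 from C, D.
D's domain is down to {1}, so D = 1. Eliminate 1 elsewhere: C.
C must be 5 (only option left).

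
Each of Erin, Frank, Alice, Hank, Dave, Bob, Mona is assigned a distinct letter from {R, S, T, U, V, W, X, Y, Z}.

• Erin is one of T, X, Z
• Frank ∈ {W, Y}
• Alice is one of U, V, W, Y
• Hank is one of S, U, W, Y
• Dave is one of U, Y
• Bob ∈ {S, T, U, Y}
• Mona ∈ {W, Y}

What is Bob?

Frank and Mona share exactly the 2 values {W, Y}; by pigeonhole those values go to them, so strike W, Y from Alice, Hank, Dave, Bob.
Dave's domain is down to {U}, so Dave = U. Strike U from Alice, Hank, Bob.
Alice must be V (only option left).
That leaves Hank = S. Strike S from Bob.
So Bob = T.

T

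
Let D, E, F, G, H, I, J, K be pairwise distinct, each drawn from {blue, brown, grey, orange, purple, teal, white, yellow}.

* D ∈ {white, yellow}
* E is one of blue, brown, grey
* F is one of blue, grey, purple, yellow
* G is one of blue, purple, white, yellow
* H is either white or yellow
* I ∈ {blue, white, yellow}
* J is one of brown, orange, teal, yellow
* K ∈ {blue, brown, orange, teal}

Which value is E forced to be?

brown

D and H between them cover only {white, yellow} — a naked pair. Remove those values from F, G, I, J.
I has just one choice, so I = blue. Eliminate blue elsewhere: E, F, G, K.
G's domain is down to {purple}, so G = purple. So F can't be purple.
F's domain is down to {grey}, so F = grey. Remove grey from E.
So E = brown.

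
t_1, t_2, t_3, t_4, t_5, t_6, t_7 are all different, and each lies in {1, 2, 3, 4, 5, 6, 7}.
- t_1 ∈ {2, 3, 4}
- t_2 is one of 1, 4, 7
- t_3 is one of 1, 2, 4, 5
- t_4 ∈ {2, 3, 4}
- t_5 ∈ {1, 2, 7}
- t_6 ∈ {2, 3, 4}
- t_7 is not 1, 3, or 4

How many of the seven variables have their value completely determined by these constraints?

2

The 7 variables draw from only 7 values {1, 2, 3, 4, 5, 6, 7}, so each is used; only t_7 can be 6, hence t_7 = 6.
The 6 still-open variables together cover exactly {1, 2, 3, 4, 5, 7} — 6 values for 6 variables — and 5 appears only in t_3's list, so t_3 = 5.
t_1, t_4, t_6 between them cover only {2, 3, 4} — a naked triple. Remove those values from t_2, t_5.
Determined: t_3=5, t_7=6. The other variables each still have more than one consistent value. That makes 2.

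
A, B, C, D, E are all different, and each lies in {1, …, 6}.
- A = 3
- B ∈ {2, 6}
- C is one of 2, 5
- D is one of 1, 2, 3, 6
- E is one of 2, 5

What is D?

A's domain is down to {3}, so A = 3. Remove 3 from D.
The 4 still-open variables draw from only 4 values {1, 2, 5, 6}, so each is used; only D can be 1, hence D = 1.

1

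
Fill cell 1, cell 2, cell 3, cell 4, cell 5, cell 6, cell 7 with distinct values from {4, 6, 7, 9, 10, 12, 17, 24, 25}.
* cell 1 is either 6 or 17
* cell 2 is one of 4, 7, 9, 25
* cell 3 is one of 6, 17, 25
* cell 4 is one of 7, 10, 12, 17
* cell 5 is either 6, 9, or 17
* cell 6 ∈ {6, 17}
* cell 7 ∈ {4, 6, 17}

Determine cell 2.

cell 1 and cell 6 share exactly the 2 values {6, 17}; by pigeonhole those values go to them, so strike 6, 17 from cell 3, cell 4, cell 5, cell 7.
That leaves cell 3 = 25. Remove 25 from cell 2.
That leaves cell 5 = 9. Remove 9 from cell 2.
That leaves cell 7 = 4. Remove 4 from cell 2.
So cell 2 = 7.

7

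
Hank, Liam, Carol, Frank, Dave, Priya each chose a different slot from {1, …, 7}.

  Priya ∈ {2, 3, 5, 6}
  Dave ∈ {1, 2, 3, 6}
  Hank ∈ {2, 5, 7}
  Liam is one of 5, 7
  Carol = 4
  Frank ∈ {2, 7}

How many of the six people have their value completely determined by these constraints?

Carol's domain is down to {4}, so Carol = 4.
The 3 variables Hank, Liam, Frank are confined to {2, 5, 7}, which locks those values in; drop them from Dave, Priya.
Determined: Carol=4. The other people each still have more than one consistent value. That makes 1.

1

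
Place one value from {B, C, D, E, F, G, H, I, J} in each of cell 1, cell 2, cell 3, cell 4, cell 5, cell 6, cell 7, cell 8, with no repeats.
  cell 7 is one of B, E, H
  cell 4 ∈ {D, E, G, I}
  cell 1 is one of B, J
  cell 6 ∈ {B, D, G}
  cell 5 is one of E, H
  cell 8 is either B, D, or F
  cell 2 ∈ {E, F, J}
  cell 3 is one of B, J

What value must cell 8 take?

D

Among the 8 variables, I fits only cell 4 (and all 8 values in {B, D, E, F, G, H, I, J} must be used), so cell 4 = I.
The 7 still-open variables together cover exactly {B, D, E, F, G, H, J} — 7 values for 7 variables — and G appears only in cell 6's list, so cell 6 = G.
Among the 6 still-open variables, D fits only cell 8 (and all 6 values in {B, D, E, F, H, J} must be used), so cell 8 = D.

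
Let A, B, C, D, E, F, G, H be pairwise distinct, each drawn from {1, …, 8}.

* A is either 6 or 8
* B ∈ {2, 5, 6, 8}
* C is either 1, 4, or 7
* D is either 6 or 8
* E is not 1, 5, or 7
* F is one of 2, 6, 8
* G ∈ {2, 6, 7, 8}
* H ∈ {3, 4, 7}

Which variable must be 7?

Among the 8 variables, 1 fits only C (and all 8 values in {1, 2, 3, 4, 5, 6, 7, 8} must be used), so C = 1.
The 7 still-open variables draw from only 7 values {2, 3, 4, 5, 6, 7, 8}, so each is used; only B can be 5, hence B = 5.
A and D between them cover only {6, 8} — a naked pair. Remove those values from E, F, G.
F must be 2 (only option left). Eliminate 2 elsewhere: E, G.
So 7 goes to G.

G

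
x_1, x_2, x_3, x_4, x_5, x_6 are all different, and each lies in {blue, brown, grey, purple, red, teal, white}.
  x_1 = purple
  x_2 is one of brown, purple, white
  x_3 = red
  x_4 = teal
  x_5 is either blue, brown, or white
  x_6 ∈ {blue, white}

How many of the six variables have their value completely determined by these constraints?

x_1 must be purple (only option left). So x_2 can't be purple.
x_3's domain is down to {red}, so x_3 = red.
That leaves x_4 = teal.
Determined: x_1=purple, x_3=red, x_4=teal. The other variables each still have more than one consistent value. That makes 3.

3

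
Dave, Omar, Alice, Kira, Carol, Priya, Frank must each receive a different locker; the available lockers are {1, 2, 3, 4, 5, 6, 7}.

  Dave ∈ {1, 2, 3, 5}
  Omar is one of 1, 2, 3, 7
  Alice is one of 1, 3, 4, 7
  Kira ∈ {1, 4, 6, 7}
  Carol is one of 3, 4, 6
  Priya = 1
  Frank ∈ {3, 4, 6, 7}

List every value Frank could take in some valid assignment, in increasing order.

Priya has just one choice, so Priya = 1. So Dave, Omar, Alice, Kira can't be 1.
The 6 still-open variables draw from only 6 values {2, 3, 4, 5, 6, 7}, so each is used; only Dave can be 5, hence Dave = 5.
Among the 5 still-open variables, 2 fits only Omar (and all 5 values in {2, 3, 4, 6, 7} must be used), so Omar = 2.
No further eliminations apply; Frank can still be any of 3, 4, 6, 7.

3, 4, 6, 7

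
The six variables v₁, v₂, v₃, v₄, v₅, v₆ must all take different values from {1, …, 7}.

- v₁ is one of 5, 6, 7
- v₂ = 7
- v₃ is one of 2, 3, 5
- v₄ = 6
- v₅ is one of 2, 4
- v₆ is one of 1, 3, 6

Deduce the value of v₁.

v₂ has just one choice, so v₂ = 7. Strike 7 from v₁.
v₄ must be 6 (only option left). Remove 6 from v₁, v₆.
So v₁ = 5.

5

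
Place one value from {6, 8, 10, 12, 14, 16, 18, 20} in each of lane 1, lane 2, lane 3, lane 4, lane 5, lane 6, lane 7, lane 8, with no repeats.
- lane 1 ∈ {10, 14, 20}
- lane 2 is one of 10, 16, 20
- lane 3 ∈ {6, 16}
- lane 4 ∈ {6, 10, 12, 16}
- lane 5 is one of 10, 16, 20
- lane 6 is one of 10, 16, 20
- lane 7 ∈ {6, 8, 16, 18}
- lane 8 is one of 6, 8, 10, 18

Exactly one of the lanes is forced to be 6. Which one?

Among the 8 variables, 12 fits only lane 4 (and all 8 values in {6, 8, 10, 12, 14, 16, 18, 20} must be used), so lane 4 = 12.
The 7 still-open variables together cover exactly {6, 8, 10, 14, 16, 18, 20} — 7 values for 7 variables — and 14 appears only in lane 1's list, so lane 1 = 14.
lane 2, lane 5, lane 6 between them cover only {10, 16, 20} — a naked triple. Remove those values from lane 3, lane 7, lane 8.
So 6 goes to lane 3.

lane 3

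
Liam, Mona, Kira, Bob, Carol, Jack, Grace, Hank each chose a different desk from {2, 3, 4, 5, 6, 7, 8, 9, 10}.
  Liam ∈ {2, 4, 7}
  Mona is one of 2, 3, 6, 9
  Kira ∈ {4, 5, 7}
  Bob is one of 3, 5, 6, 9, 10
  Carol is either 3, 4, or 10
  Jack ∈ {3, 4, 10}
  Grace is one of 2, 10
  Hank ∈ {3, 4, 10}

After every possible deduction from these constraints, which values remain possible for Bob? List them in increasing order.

6, 9

Carol, Jack, Hank between them cover only {3, 4, 10} — a naked triple. Remove those values from Liam, Mona, Kira, Bob, Grace.
Grace has just one choice, so Grace = 2. Eliminate 2 elsewhere: Liam, Mona.
Liam has just one choice, so Liam = 7. So Kira can't be 7.
That leaves Kira = 5. So Bob can't be 5.
No further eliminations apply; Bob can still be any of 6, 9.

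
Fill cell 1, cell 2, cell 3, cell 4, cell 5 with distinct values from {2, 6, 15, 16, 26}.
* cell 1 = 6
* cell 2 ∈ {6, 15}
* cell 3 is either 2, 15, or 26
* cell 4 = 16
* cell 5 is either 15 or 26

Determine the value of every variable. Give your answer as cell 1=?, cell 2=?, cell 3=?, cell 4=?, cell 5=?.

cell 1=6, cell 2=15, cell 3=2, cell 4=16, cell 5=26

cell 1's domain is down to {6}, so cell 1 = 6. Remove 6 from cell 2.
cell 2 has just one choice, so cell 2 = 15. Remove 15 from cell 3, cell 5.
cell 4's domain is down to {16}, so cell 4 = 16.
cell 5 has just one choice, so cell 5 = 26. Eliminate 26 elsewhere: cell 3.
cell 3 must be 2 (only option left).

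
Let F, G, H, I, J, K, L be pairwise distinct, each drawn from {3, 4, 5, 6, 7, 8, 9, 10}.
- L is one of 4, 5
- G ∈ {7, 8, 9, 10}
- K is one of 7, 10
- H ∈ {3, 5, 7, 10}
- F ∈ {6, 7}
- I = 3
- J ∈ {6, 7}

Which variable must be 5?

H

I must be 3 (only option left). Eliminate 3 elsewhere: H.
The 2 variables F and J are confined to {6, 7}, which locks those values in; drop them from G, H, K.
K's domain is down to {10}, so K = 10. Strike 10 from G, H.
So 5 goes to H.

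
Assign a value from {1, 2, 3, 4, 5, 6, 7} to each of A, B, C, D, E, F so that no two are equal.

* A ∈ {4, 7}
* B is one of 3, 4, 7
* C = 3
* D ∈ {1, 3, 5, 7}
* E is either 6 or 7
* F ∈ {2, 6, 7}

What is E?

C has just one choice, so C = 3. So B, D can't be 3.
A and B between them cover only {4, 7} — a naked pair. Remove those values from D, E, F.
So E = 6.

6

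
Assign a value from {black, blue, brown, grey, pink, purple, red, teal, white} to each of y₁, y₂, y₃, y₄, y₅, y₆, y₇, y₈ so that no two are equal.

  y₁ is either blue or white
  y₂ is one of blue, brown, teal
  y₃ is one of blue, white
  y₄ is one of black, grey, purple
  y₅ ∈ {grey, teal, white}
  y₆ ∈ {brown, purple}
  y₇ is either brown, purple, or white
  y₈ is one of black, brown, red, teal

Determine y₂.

Among the 8 variables, red fits only y₈ (and all 8 values in {black, blue, brown, grey, purple, red, teal, white} must be used), so y₈ = red.
The 7 still-open variables draw from only 7 values {black, blue, brown, grey, purple, teal, white}, so each is used; only y₄ can be black, hence y₄ = black.
Among the 6 still-open variables, grey fits only y₅ (and all 6 values in {blue, brown, grey, purple, teal, white} must be used), so y₅ = grey.
Among the 5 still-open variables, teal fits only y₂ (and all 5 values in {blue, brown, purple, teal, white} must be used), so y₂ = teal.

teal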